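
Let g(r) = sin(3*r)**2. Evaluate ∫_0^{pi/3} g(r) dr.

Use the identity sin^2(3*r) = (1 - cos(6*r))/2.
An antiderivative is F(r) = r/2 - sin(6*r)/12.
Then F(pi/3) - F(0) = (pi/6) - (0) = pi/6.

pi/6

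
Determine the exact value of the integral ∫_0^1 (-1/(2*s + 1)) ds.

An antiderivative is F(s) = -log(2*s + 1)/2.
Then F(1) - F(0) = (-log(3)/2) - (0) = -log(3)/2.

-log(3)/2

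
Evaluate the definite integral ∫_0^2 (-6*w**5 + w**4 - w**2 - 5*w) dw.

By the power rule, an antiderivative is F(w) = -w**6 + w**5/5 - w**3/3 - 5*w**2/2.
Then F(2) - F(0) = (-1054/15) - (0) = -1054/15.

-1054/15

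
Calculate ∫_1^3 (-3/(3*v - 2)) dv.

An antiderivative is F(v) = -log(3*v - 2).
Then F(3) - F(1) = (-log(7)) - (0) = -log(7).

-log(7)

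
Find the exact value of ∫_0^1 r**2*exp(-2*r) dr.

(-5 + exp(2))*exp(-2)/4

Integrate by parts twice (u = r^2, dv = exp(-2*r) dr).
An antiderivative is F(r) = (-2*r**2 - 2*r - 1)*exp(-2*r)/4.
Then F(1) - F(0) = (-5*exp(-2)/4) - (-1/4) = (-5 + exp(2))*exp(-2)/4.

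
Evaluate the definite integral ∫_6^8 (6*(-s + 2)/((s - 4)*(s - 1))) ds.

Factor the denominator: s**2 - 5*s + 4 = (s - 1)(s - 4).
Partial fractions: 6*(-s + 2)/((s - 4)*(s - 1)) = -2/(s - 1) - 4/(s - 4).
An antiderivative is F(s) = -4*log(s - 4) - 2*log(s - 1).
Then F(8) - F(6) = (-8*log(2) - 2*log(7)) - (-2*log(5) - 4*log(2)) = -2*log(7) - 4*log(2) + 2*log(5).

-2*log(7) - 4*log(2) + 2*log(5)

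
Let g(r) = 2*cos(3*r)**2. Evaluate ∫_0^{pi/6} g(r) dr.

pi/6

Use the identity cos^2(3*r) = (1 + cos(6*r))/2.
An antiderivative is F(r) = r + sin(6*r)/6.
Then F(pi/6) - F(0) = (pi/6) - (0) = pi/6.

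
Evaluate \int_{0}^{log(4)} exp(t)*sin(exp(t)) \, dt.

Let u = exp(t), so du = exp(t) dt. When t = 0, u = 1; when t = log(4), u = 4.
The integral becomes ∫ sin(u) du from 1 to 4, with antiderivative -cos(u).
Back in t: F(t) = -cos(exp(t)).
Then F(log(4)) - F(0) = (-cos(4)) - (-cos(1)) = cos(1) - cos(4).

cos(1) - cos(4)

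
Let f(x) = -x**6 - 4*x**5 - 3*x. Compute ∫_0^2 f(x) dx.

-1406/21

By the power rule, an antiderivative is F(x) = -x**7/7 - 2*x**6/3 - 3*x**2/2.
Then F(2) - F(0) = (-1406/21) - (0) = -1406/21.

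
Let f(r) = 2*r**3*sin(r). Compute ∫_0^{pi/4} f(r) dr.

sqrt(2)*(-384 - pi**3 + 12*pi**2 + 96*pi)/64

Integrate by parts 3 times (u = r^3, dv = 2*sin(r) dr).
An antiderivative is F(r) = -2*r**3*cos(r) + 6*r**2*sin(r) + 12*r*cos(r) - 12*sin(r).
Then F(pi/4) - F(0) = (sqrt(2)*(-384 - pi**3 + 12*pi**2 + 96*pi)/64) - (0) = sqrt(2)*(-384 - pi**3 + 12*pi**2 + 96*pi)/64.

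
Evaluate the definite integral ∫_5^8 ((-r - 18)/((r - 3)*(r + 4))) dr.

-3*log(5) - 2*log(3) + 7*log(2)

Factor the denominator: r**2 + r - 12 = (r + 4)(r - 3).
Partial fractions: (-r - 18)/((r - 3)*(r + 4)) = 2/(r + 4) - 3/(r - 3).
An antiderivative is F(r) = -3*log(r - 3) + 2*log(r + 4).
Then F(8) - F(5) = (-3*log(5) + 2*log(3) + 4*log(2)) - (log(81/8)) = -3*log(5) - 2*log(3) + 7*log(2).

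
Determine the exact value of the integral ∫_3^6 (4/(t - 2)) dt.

An antiderivative is F(t) = 4*log(t - 2).
Then F(6) - F(3) = (8*log(2)) - (0) = 8*log(2).

8*log(2)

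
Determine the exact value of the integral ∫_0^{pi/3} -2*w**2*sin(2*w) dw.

Integrate by parts twice (u = w^2, dv = -2*sin(2*w) dw).
An antiderivative is F(w) = w**2*cos(2*w) - w*sin(2*w) - cos(2*w)/2.
Then F(pi/3) - F(0) = (-sqrt(3)*pi/6 - pi**2/18 + 1/4) - (-1/2) = -sqrt(3)*pi/6 - pi**2/18 + 3/4.

-sqrt(3)*pi/6 - pi**2/18 + 3/4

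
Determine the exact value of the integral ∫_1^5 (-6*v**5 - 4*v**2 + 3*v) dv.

By the power rule, an antiderivative is F(v) = -v**6 - 4*v**3/3 + 3*v**2/2.
Then F(5) - F(1) = (-94525/6) - (-5/6) = -47260/3.

-47260/3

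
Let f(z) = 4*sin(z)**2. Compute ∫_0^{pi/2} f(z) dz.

Use the identity sin^2(z) = (1 - cos(2*z))/2.
An antiderivative is F(z) = 2*z - sin(2*z).
Then F(pi/2) - F(0) = (pi) - (0) = pi.

pi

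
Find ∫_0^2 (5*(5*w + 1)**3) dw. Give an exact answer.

Let u = 5*w + 1, so du = 5 dw. When w = 0, u = 1; when w = 2, u = 11.
The integral becomes ∫ u**3 du from 1 to 11, with antiderivative u**4/4.
Back in w: F(w) = (5*w + 1)**4/4.
Then F(2) - F(0) = (14641/4) - (1/4) = 3660.

3660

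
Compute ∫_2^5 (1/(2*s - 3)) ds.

log(7)/2

An antiderivative is F(s) = log(2*s - 3)/2.
Then F(5) - F(2) = (log(7)/2) - (0) = log(7)/2.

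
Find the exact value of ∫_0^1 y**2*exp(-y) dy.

Integrate by parts twice (u = y^2, dv = exp(-y) dy).
An antiderivative is F(y) = (-y**2 - 2*y - 2)*exp(-y).
Then F(1) - F(0) = (-5*exp(-1)) - (-2) = 2 - 5*exp(-1).

2 - 5*exp(-1)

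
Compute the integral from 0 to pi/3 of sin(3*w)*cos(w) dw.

Use the identity sin(3*w)cos(w) = [sin(4*w) + sin(2*w)]/2.
An antiderivative is F(w) = -cos(2*w)/4 - cos(4*w)/8.
Then F(pi/3) - F(0) = (3/16) - (-3/8) = 9/16.

9/16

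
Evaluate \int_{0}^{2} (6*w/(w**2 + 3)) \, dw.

-3*log(3) + 3*log(7)

Let u = w**2 + 3, so du = 2*w dw. When w = 0, u = 3; when w = 2, u = 7.
The integral becomes 3·∫ 1/u du from 3 to 7, with antiderivative 3*log(u).
Back in w: F(w) = 3*log(w**2 + 3).
Then F(2) - F(0) = (3*log(7)) - (log(27)) = -3*log(3) + 3*log(7).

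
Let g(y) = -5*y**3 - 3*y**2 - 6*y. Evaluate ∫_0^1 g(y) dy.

By the power rule, an antiderivative is F(y) = -5*y**4/4 - y**3 - 3*y**2.
Then F(1) - F(0) = (-21/4) - (0) = -21/4.

-21/4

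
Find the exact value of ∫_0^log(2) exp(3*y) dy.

7/3

Let u = exp(y), so du = exp(y) dy. When y = 0, u = 1; when y = log(2), u = 2.
The integral becomes ∫ u**2 du from 1 to 2, with antiderivative u**3/3.
Back in y: F(y) = exp(3*y)/3.
Then F(log(2)) - F(0) = (8/3) - (1/3) = 7/3.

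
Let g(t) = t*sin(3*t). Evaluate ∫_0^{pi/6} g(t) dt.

Integrate by parts once (u = t, dv = sin(3*t) dt).
An antiderivative is F(t) = -t*cos(3*t)/3 + sin(3*t)/9.
Then F(pi/6) - F(0) = (1/9) - (0) = 1/9.

1/9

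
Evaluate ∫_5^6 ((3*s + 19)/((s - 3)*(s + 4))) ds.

Factor the denominator: s**2 + s - 12 = (s + 4)(s - 3).
Partial fractions: (3*s + 19)/((s - 3)*(s + 4)) = -1/(s + 4) + 4/(s - 3).
An antiderivative is F(s) = 4*log(s - 3) - log(s + 4).
Then F(6) - F(5) = (log(81/10)) - (log(16/9)) = -5*log(2) - log(5) + 6*log(3).

-5*log(2) - log(5) + 6*log(3)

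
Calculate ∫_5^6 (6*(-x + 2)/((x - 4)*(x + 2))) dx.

Factor the denominator: x**2 - 2*x - 8 = (x + 2)(x - 4).
Partial fractions: 6*(-x + 2)/((x - 4)*(x + 2)) = -4/(x + 2) - 2/(x - 4).
An antiderivative is F(x) = -2*log(x - 4) - 4*log(x + 2).
Then F(6) - F(5) = (-14*log(2)) - (-4*log(7)) = -14*log(2) + 4*log(7).

-14*log(2) + 4*log(7)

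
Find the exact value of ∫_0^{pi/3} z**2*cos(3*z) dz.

Integrate by parts twice (u = z^2, dv = cos(3*z) dz).
An antiderivative is F(z) = z**2*sin(3*z)/3 + 2*z*cos(3*z)/9 - 2*sin(3*z)/27.
Then F(pi/3) - F(0) = (-2*pi/27) - (0) = -2*pi/27.

-2*pi/27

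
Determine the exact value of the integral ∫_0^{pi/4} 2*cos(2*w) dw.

1

An antiderivative is F(w) = sin(2*w).
Then F(pi/4) - F(0) = (1) - (0) = 1.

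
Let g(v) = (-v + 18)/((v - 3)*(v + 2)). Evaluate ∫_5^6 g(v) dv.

-15*log(2) + 3*log(3) + 4*log(7)

Factor the denominator: v**2 - v - 6 = (v + 2)(v - 3).
Partial fractions: (-v + 18)/((v - 3)*(v + 2)) = -4/(v + 2) + 3/(v - 3).
An antiderivative is F(v) = 3*log(v - 3) - 4*log(v + 2).
Then F(6) - F(5) = (-12*log(2) + 3*log(3)) - (-4*log(7) + 3*log(2)) = -15*log(2) + 3*log(3) + 4*log(7).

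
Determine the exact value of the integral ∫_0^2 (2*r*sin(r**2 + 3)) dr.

cos(3) - cos(7)

Let u = r**2 + 3, so du = 2*r dr. When r = 0, u = 3; when r = 2, u = 7.
The integral becomes ∫ sin(u) du from 3 to 7, with antiderivative -cos(u).
Back in r: F(r) = -cos(r**2 + 3).
Then F(2) - F(0) = (-cos(7)) - (-cos(3)) = cos(3) - cos(7).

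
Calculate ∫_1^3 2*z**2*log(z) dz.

-52/9 + 18*log(3)

Integrate by parts once (u = ln z, dv = 2*z**2 dz).
An antiderivative is F(z) = 2*z**3*(3*log(z) - 1)/9.
Then F(3) - F(1) = (-6 + 18*log(3)) - (-2/9) = -52/9 + 18*log(3).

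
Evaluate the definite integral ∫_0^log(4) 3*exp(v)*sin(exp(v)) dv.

3*cos(1) - 3*cos(4)

Let u = exp(v), so du = exp(v) dv. When v = 0, u = 1; when v = log(4), u = 4.
The integral becomes 3·∫ sin(u) du from 1 to 4, with antiderivative -3*cos(u).
Back in v: F(v) = -3*cos(exp(v)).
Then F(log(4)) - F(0) = (-3*cos(4)) - (-3*cos(1)) = 3*cos(1) - 3*cos(4).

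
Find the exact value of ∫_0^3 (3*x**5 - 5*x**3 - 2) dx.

By the power rule, an antiderivative is F(x) = x**6/2 - 5*x**4/4 - 2*x.
Then F(3) - F(0) = (1029/4) - (0) = 1029/4.

1029/4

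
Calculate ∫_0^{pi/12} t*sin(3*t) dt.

Integrate by parts once (u = t, dv = sin(3*t) dt).
An antiderivative is F(t) = -t*cos(3*t)/3 + sin(3*t)/9.
Then F(pi/12) - F(0) = (sqrt(2)*(4 - pi)/72) - (0) = sqrt(2)*(4 - pi)/72.

sqrt(2)*(4 - pi)/72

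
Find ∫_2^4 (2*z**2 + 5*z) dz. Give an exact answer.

202/3

By the power rule, an antiderivative is F(z) = 2*z**3/3 + 5*z**2/2.
Then F(4) - F(2) = (248/3) - (46/3) = 202/3.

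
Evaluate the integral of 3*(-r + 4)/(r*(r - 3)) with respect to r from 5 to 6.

-5*log(2) - 3*log(3) + 4*log(5)

Factor the denominator: r**2 - 3*r = r(r - 3).
Partial fractions: 3*(-r + 4)/(r*(r - 3)) = -4/r + 1/(r - 3).
An antiderivative is F(r) = -4*log(r) + log(r - 3).
Then F(6) - F(5) = (-3*log(3) - 4*log(2)) - (-4*log(5) + log(2)) = -5*log(2) - 3*log(3) + 4*log(5).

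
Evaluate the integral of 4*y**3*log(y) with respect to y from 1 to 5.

-156 + 625*log(5)

Integrate by parts once (u = ln y, dv = 4*y**3 dy).
An antiderivative is F(y) = y**4*(4*log(y) - 1)/4.
Then F(5) - F(1) = (-625/4 + 625*log(5)) - (-1/4) = -156 + 625*log(5).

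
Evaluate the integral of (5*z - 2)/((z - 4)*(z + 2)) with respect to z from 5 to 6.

-2*log(7) + 9*log(2)

Factor the denominator: z**2 - 2*z - 8 = (z + 2)(z - 4).
Partial fractions: (5*z - 2)/((z - 4)*(z + 2)) = 2/(z + 2) + 3/(z - 4).
An antiderivative is F(z) = 3*log(z - 4) + 2*log(z + 2).
Then F(6) - F(5) = (9*log(2)) - (log(49)) = -2*log(7) + 9*log(2).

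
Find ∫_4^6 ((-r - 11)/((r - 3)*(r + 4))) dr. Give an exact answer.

Factor the denominator: r**2 + r - 12 = (r + 4)(r - 3).
Partial fractions: (-r - 11)/((r - 3)*(r + 4)) = 1/(r + 4) - 2/(r - 3).
An antiderivative is F(r) = -2*log(r - 3) + log(r + 4).
Then F(6) - F(4) = (log(10/9)) - (log(8)) = log(5/36).

log(5/36)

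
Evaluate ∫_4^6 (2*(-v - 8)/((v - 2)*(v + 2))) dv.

Factor the denominator: v**2 - 4 = (v + 2)(v - 2).
Partial fractions: 2*(-v - 8)/((v - 2)*(v + 2)) = 3/(v + 2) - 5/(v - 2).
An antiderivative is F(v) = -5*log(v - 2) + 3*log(v + 2).
Then F(6) - F(4) = (-log(2)) - (log(27/4)) = log(2/27).

log(2/27)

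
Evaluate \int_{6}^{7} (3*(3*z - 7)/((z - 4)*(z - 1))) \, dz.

-4*log(5) - log(2) + 9*log(3)

Factor the denominator: z**2 - 5*z + 4 = (z - 1)(z - 4).
Partial fractions: 3*(3*z - 7)/((z - 4)*(z - 1)) = 4/(z - 1) + 5/(z - 4).
An antiderivative is F(z) = 5*log(z - 4) + 4*log(z - 1).
Then F(7) - F(6) = (4*log(2) + 9*log(3)) - (5*log(2) + 4*log(5)) = -4*log(5) - log(2) + 9*log(3).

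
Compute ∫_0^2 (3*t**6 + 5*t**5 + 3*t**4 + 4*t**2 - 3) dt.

By the power rule, an antiderivative is F(t) = 3*t**7/7 + 5*t**6/6 + 3*t**5/5 + 4*t**3/3 - 3*t.
Then F(2) - F(0) = (4622/35) - (0) = 4622/35.

4622/35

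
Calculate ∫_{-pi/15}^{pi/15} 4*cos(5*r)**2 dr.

sqrt(3)/5 + 4*pi/15

Use the identity cos^2(5*r) = (1 + cos(10*r))/2.
An antiderivative is F(r) = 2*r + sin(10*r)/5.
Then F(pi/15) - F(-pi/15) = (sqrt(3)/10 + 2*pi/15) - (-2*pi/15 - sqrt(3)/10) = sqrt(3)/5 + 4*pi/15.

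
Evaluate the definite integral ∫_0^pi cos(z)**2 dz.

pi/2

Use the identity cos^2(z) = (1 + cos(2*z))/2.
An antiderivative is F(z) = z/2 + sin(2*z)/4.
Then F(pi) - F(0) = (pi/2) - (0) = pi/2.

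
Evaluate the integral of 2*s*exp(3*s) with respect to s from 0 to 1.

Integrate by parts once (u = s, dv = 2*exp(3*s) ds).
An antiderivative is F(s) = (6*s - 2)*exp(3*s)/9.
Then F(1) - F(0) = (4*exp(3)/9) - (-2/9) = 2/9 + 4*exp(3)/9.

2/9 + 4*exp(3)/9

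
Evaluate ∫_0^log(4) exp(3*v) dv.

Let u = exp(v), so du = exp(v) dv. When v = 0, u = 1; when v = log(4), u = 4.
The integral becomes ∫ u**2 du from 1 to 4, with antiderivative u**3/3.
Back in v: F(v) = exp(3*v)/3.
Then F(log(4)) - F(0) = (64/3) - (1/3) = 21.

21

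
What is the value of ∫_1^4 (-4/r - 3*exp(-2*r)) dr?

An antiderivative is F(r) = -4*log(r) + 3*exp(-2*r)/2.
Then F(4) - F(1) = (-8*log(2) + 3*exp(-8)/2) - (3*exp(-2)/2) = -8*log(2) - 3*exp(-2)/2 + 3*exp(-8)/2.

-8*log(2) - 3*exp(-2)/2 + 3*exp(-8)/2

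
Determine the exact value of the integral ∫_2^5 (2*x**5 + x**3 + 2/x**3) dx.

By the power rule, an antiderivative is F(x) = x**6/3 + x**4/4 - 1/x**2.
Then F(5) - F(2) = (1609363/300) - (301/12) = 266973/50.

266973/50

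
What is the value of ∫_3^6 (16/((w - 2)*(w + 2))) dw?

Factor the denominator: w**2 - 4 = (w + 2)(w - 2).
Partial fractions: 16/((w - 2)*(w + 2)) = -4/(w + 2) + 4/(w - 2).
An antiderivative is F(w) = 4*log(w - 2) - 4*log(w + 2).
Then F(6) - F(3) = (-log(16)) - (-4*log(5)) = -4*log(2) + 4*log(5).

-4*log(2) + 4*log(5)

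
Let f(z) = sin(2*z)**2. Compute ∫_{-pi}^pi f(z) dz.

pi

Use the identity sin^2(2*z) = (1 - cos(4*z))/2.
An antiderivative is F(z) = z/2 - sin(4*z)/8.
Then F(pi) - F(-pi) = (pi/2) - (-pi/2) = pi.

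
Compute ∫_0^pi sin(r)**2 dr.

pi/2

Use the identity sin^2(r) = (1 - cos(2*r))/2.
An antiderivative is F(r) = r/2 - sin(2*r)/4.
Then F(pi) - F(0) = (pi/2) - (0) = pi/2.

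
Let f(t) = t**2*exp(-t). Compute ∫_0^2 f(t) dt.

Integrate by parts twice (u = t^2, dv = exp(-t) dt).
An antiderivative is F(t) = (-t**2 - 2*t - 2)*exp(-t).
Then F(2) - F(0) = (-10*exp(-2)) - (-2) = 2 - 10*exp(-2).

2 - 10*exp(-2)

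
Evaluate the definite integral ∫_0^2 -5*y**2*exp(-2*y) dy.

-5/4 + 65*exp(-4)/4

Integrate by parts twice (u = y^2, dv = -5*exp(-2*y) dy).
An antiderivative is F(y) = (10*y**2 + 10*y + 5)*exp(-2*y)/4.
Then F(2) - F(0) = (65*exp(-4)/4) - (5/4) = -5/4 + 65*exp(-4)/4.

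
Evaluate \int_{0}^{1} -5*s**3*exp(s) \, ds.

-30 + 10*E

Integrate by parts 3 times (u = s^3, dv = -5*exp(s) ds).
An antiderivative is F(s) = (-5*s**3 + 15*s**2 - 30*s + 30)*exp(s).
Then F(1) - F(0) = (10*E) - (30) = -30 + 10*E.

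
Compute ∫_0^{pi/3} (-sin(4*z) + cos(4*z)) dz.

-3/8 - sqrt(3)/8

An antiderivative is F(z) = sin(4*z)/4 + cos(4*z)/4.
Then F(pi/3) - F(0) = (-sqrt(3)/8 - 1/8) - (1/4) = -3/8 - sqrt(3)/8.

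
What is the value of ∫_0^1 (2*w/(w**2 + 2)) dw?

log(3/2)

Let u = w**2 + 2, so du = 2*w dw. When w = 0, u = 2; when w = 1, u = 3.
The integral becomes ∫ 1/u du from 2 to 3, with antiderivative log(u).
Back in w: F(w) = log(w**2 + 2).
Then F(1) - F(0) = (log(3)) - (log(2)) = log(3/2).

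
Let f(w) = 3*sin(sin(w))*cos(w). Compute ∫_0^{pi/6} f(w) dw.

3 - 3*cos(1/2)

Let u = sin(w), so du = cos(w) dw. When w = 0, u = 0; when w = pi/6, u = 1/2.
The integral becomes 3·∫ sin(u) du from 0 to 1/2, with antiderivative -3*cos(u).
Back in w: F(w) = -3*cos(sin(w)).
Then F(pi/6) - F(0) = (-3*cos(1/2)) - (-3) = 3 - 3*cos(1/2).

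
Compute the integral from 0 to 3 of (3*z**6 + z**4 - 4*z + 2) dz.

By the power rule, an antiderivative is F(z) = 3*z**7/7 + z**5/5 - 2*z**2 + 2*z.
Then F(3) - F(0) = (34086/35) - (0) = 34086/35.

34086/35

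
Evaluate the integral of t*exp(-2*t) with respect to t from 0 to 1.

Integrate by parts once (u = t, dv = exp(-2*t) dt).
An antiderivative is F(t) = (-2*t - 1)*exp(-2*t)/4.
Then F(1) - F(0) = (-3*exp(-2)/4) - (-1/4) = (-3 + exp(2))*exp(-2)/4.

(-3 + exp(2))*exp(-2)/4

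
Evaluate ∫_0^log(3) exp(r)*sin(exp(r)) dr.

Let u = exp(r), so du = exp(r) dr. When r = 0, u = 1; when r = log(3), u = 3.
The integral becomes ∫ sin(u) du from 1 to 3, with antiderivative -cos(u).
Back in r: F(r) = -cos(exp(r)).
Then F(log(3)) - F(0) = (-cos(3)) - (-cos(1)) = cos(1) - cos(3).

cos(1) - cos(3)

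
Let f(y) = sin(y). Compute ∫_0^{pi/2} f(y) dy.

1

An antiderivative is F(y) = -cos(y).
Then F(pi/2) - F(0) = (0) - (-1) = 1.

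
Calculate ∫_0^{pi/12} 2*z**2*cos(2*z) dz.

Integrate by parts twice (u = z^2, dv = 2*cos(2*z) dz).
An antiderivative is F(z) = z**2*sin(2*z) + z*cos(2*z) - sin(2*z)/2.
Then F(pi/12) - F(0) = (-1/4 + pi**2/288 + sqrt(3)*pi/24) - (0) = -1/4 + pi**2/288 + sqrt(3)*pi/24.

-1/4 + pi**2/288 + sqrt(3)*pi/24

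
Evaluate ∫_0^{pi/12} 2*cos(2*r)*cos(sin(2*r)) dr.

sin(1/2)

Let u = sin(2*r), so du = 2*cos(2*r) dr. When r = 0, u = 0; when r = pi/12, u = 1/2.
The integral becomes ∫ cos(u) du from 0 to 1/2, with antiderivative sin(u).
Back in r: F(r) = sin(sin(2*r)).
Then F(pi/12) - F(0) = (sin(1/2)) - (0) = sin(1/2).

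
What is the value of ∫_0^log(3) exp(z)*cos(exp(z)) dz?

-sin(1) + sin(3)

Let u = exp(z), so du = exp(z) dz. When z = 0, u = 1; when z = log(3), u = 3.
The integral becomes ∫ cos(u) du from 1 to 3, with antiderivative sin(u).
Back in z: F(z) = sin(exp(z)).
Then F(log(3)) - F(0) = (sin(3)) - (sin(1)) = -sin(1) + sin(3).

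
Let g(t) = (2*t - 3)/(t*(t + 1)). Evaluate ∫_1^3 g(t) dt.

log(32/27)

Factor the denominator: t**2 + t = (t + 1)t.
Partial fractions: (2*t - 3)/(t*(t + 1)) = 5/(t + 1) - 3/t.
An antiderivative is F(t) = -3*log(t) + 5*log(t + 1).
Then F(3) - F(1) = (-3*log(3) + 10*log(2)) - (log(32)) = log(32/27).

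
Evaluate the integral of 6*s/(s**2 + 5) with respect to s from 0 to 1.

-3*log(5) + 3*log(2) + 3*log(3)

Let u = s**2 + 5, so du = 2*s ds. When s = 0, u = 5; when s = 1, u = 6.
The integral becomes 3·∫ 1/u du from 5 to 6, with antiderivative 3*log(u).
Back in s: F(s) = 3*log(s**2 + 5).
Then F(1) - F(0) = (3*log(2) + 3*log(3)) - (3*log(5)) = -3*log(5) + 3*log(2) + 3*log(3).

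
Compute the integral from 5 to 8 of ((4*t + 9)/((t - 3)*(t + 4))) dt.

-log(3) - log(2) + 3*log(5)

Factor the denominator: t**2 + t - 12 = (t + 4)(t - 3).
Partial fractions: (4*t + 9)/((t - 3)*(t + 4)) = 1/(t + 4) + 3/(t - 3).
An antiderivative is F(t) = 3*log(t - 3) + log(t + 4).
Then F(8) - F(5) = (log(3) + 2*log(2) + 3*log(5)) - (log(72)) = -log(3) - log(2) + 3*log(5).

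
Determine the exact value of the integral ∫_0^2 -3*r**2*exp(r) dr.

6 - 6*exp(2)

Integrate by parts twice (u = r^2, dv = -3*exp(r) dr).
An antiderivative is F(r) = (-3*r**2 + 6*r - 6)*exp(r).
Then F(2) - F(0) = (-6*exp(2)) - (-6) = 6 - 6*exp(2).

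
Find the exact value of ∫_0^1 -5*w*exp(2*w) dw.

-5*exp(2)/4 - 5/4

Integrate by parts once (u = w, dv = -5*exp(2*w) dw).
An antiderivative is F(w) = (-10*w + 5)*exp(2*w)/4.
Then F(1) - F(0) = (-5*exp(2)/4) - (5/4) = -5*exp(2)/4 - 5/4.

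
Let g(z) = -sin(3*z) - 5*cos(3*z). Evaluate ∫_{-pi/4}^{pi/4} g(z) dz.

-5*sqrt(2)/3

An antiderivative is F(z) = -5*sin(3*z)/3 + cos(3*z)/3.
Then F(pi/4) - F(-pi/4) = (-sqrt(2)) - (2*sqrt(2)/3) = -5*sqrt(2)/3.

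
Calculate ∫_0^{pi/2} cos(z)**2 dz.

Use the identity cos^2(z) = (1 + cos(2*z))/2.
An antiderivative is F(z) = z/2 + sin(2*z)/4.
Then F(pi/2) - F(0) = (pi/4) - (0) = pi/4.

pi/4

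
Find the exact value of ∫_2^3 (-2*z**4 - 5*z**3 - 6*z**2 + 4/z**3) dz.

By the power rule, an antiderivative is F(z) = -2*z**5/5 - 5*z**4/4 - 2*z**3 - 2/z**2.
Then F(3) - F(2) = (-45481/180) - (-493/10) = -36607/180.

-36607/180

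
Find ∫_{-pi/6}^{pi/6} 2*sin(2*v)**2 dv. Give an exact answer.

Use the identity sin^2(2*v) = (1 - cos(4*v))/2.
An antiderivative is F(v) = v - sin(4*v)/4.
Then F(pi/6) - F(-pi/6) = (-sqrt(3)/8 + pi/6) - (-pi/6 + sqrt(3)/8) = -sqrt(3)/4 + pi/3.

-sqrt(3)/4 + pi/3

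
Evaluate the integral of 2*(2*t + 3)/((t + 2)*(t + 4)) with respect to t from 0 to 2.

-6*log(2) + 5*log(3)

Factor the denominator: t**2 + 6*t + 8 = (t + 4)(t + 2).
Partial fractions: 2*(2*t + 3)/((t + 2)*(t + 4)) = 5/(t + 4) - 1/(t + 2).
An antiderivative is F(t) = -log(t + 2) + 5*log(t + 4).
Then F(2) - F(0) = (3*log(2) + 5*log(3)) - (9*log(2)) = -6*log(2) + 5*log(3).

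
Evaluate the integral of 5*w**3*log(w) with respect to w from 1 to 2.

Integrate by parts once (u = ln w, dv = 5*w**3 dw).
An antiderivative is F(w) = 5*w**4*(4*log(w) - 1)/16.
Then F(2) - F(1) = (-5 + 20*log(2)) - (-5/16) = -75/16 + 20*log(2).

-75/16 + 20*log(2)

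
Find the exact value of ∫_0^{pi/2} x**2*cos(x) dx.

Integrate by parts twice (u = x^2, dv = cos(x) dx).
An antiderivative is F(x) = x**2*sin(x) + 2*x*cos(x) - 2*sin(x).
Then F(pi/2) - F(0) = (-2 + pi**2/4) - (0) = -2 + pi**2/4.

-2 + pi**2/4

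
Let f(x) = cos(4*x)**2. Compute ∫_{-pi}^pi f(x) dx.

pi

Use the identity cos^2(4*x) = (1 + cos(8*x))/2.
An antiderivative is F(x) = x/2 + sin(8*x)/16.
Then F(pi) - F(-pi) = (pi/2) - (-pi/2) = pi.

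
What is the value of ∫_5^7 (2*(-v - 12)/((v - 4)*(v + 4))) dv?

-8*log(3) + 2*log(11)

Factor the denominator: v**2 - 16 = (v + 4)(v - 4).
Partial fractions: 2*(-v - 12)/((v - 4)*(v + 4)) = 2/(v + 4) - 4/(v - 4).
An antiderivative is F(v) = -4*log(v - 4) + 2*log(v + 4).
Then F(7) - F(5) = (-4*log(3) + 2*log(11)) - (log(81)) = -8*log(3) + 2*log(11).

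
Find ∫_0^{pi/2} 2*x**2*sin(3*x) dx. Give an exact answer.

-2*pi/9 - 4/27

Integrate by parts twice (u = x^2, dv = 2*sin(3*x) dx).
An antiderivative is F(x) = -2*x**2*cos(3*x)/3 + 4*x*sin(3*x)/9 + 4*cos(3*x)/27.
Then F(pi/2) - F(0) = (-2*pi/9) - (4/27) = -2*pi/9 - 4/27.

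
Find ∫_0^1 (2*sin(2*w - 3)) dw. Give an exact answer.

Let u = 2*w - 3, so du = 2 dw. When w = 0, u = -3; when w = 1, u = -1.
The integral becomes ∫ sin(u) du from -3 to -1, with antiderivative -cos(u).
Back in w: F(w) = -cos(2*w - 3).
Then F(1) - F(0) = (-cos(1)) - (-cos(3)) = cos(3) - cos(1).

cos(3) - cos(1)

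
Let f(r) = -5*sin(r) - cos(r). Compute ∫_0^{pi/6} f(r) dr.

-11/2 + 5*sqrt(3)/2

An antiderivative is F(r) = -sin(r) + 5*cos(r).
Then F(pi/6) - F(0) = (-1/2 + 5*sqrt(3)/2) - (5) = -11/2 + 5*sqrt(3)/2.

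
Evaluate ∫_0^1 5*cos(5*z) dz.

sin(5)

Let u = 5*z, so du = 5 dz. When z = 0, u = 0; when z = 1, u = 5.
The integral becomes ∫ cos(u) du from 0 to 5, with antiderivative sin(u).
Back in z: F(z) = sin(5*z).
Then F(1) - F(0) = (sin(5)) - (0) = sin(5).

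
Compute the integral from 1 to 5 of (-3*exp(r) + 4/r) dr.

-3*exp(5) + 4*log(5) + 3*exp(1)

An antiderivative is F(r) = -3*exp(r) + 4*log(r).
Then F(5) - F(1) = (-3*exp(5) + 4*log(5)) - (-3*exp(1)) = -3*exp(5) + 4*log(5) + 3*exp(1).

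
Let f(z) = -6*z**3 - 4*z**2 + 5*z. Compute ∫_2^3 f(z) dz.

By the power rule, an antiderivative is F(z) = -3*z**4/2 - 4*z**3/3 + 5*z**2/2.
Then F(3) - F(2) = (-135) - (-74/3) = -331/3.

-331/3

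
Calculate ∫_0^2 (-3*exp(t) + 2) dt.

7 - 3*exp(2)

An antiderivative is F(t) = 2*t - 3*exp(t).
Then F(2) - F(0) = (4 - 3*exp(2)) - (-3) = 7 - 3*exp(2).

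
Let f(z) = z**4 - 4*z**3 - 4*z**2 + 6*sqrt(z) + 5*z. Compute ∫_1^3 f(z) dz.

By the power rule, an antiderivative is F(z) = z**5/5 - z**4 + 4*z**(3/2) - 4*z**3/3 + 5*z**2/2.
Then F(3) - F(1) = (-459/10 + 12*sqrt(3)) - (131/30) = -754/15 + 12*sqrt(3).

-754/15 + 12*sqrt(3)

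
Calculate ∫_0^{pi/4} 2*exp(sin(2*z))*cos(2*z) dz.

Let u = sin(2*z), so du = 2*cos(2*z) dz. When z = 0, u = 0; when z = pi/4, u = 1.
The integral becomes ∫ exp(u) du from 0 to 1, with antiderivative exp(u).
Back in z: F(z) = exp(sin(2*z)).
Then F(pi/4) - F(0) = (E) - (1) = -1 + E.

-1 + E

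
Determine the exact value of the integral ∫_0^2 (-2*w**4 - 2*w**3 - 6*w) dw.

By the power rule, an antiderivative is F(w) = -2*w**5/5 - w**4/2 - 3*w**2.
Then F(2) - F(0) = (-164/5) - (0) = -164/5.

-164/5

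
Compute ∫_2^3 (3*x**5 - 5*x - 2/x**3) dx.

11515/36

By the power rule, an antiderivative is F(x) = x**6/2 - 5*x**2/2 + x**(-2).
Then F(3) - F(2) = (3079/9) - (89/4) = 11515/36.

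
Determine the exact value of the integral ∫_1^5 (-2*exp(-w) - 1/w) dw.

An antiderivative is F(w) = -log(w) + 2*exp(-w).
Then F(5) - F(1) = (-log(5) + 2*exp(-5)) - (2*exp(-1)) = -log(5) - 2*exp(-1) + 2*exp(-5).

-log(5) - 2*exp(-1) + 2*exp(-5)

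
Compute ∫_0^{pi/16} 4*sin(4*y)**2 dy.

Use the identity sin^2(4*y) = (1 - cos(8*y))/2.
An antiderivative is F(y) = 2*y - sin(8*y)/4.
Then F(pi/16) - F(0) = (-1/4 + pi/8) - (0) = -1/4 + pi/8.

-1/4 + pi/8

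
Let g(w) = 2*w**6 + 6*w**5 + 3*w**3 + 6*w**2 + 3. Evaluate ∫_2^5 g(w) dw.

By the power rule, an antiderivative is F(w) = 2*w**7/7 + w**6 + 3*w**4/4 + 2*w**3 + 3*w.
Then F(5) - F(2) = (1083045/28) - (942/7) = 1079277/28.

1079277/28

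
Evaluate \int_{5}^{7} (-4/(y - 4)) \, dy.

An antiderivative is F(y) = -4*log(y - 4).
Then F(7) - F(5) = (-log(81)) - (0) = -log(81).

-log(81)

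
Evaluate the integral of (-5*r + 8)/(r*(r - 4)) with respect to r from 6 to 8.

Factor the denominator: r**2 - 4*r = r(r - 4).
Partial fractions: (-5*r + 8)/(r*(r - 4)) = -2/r - 3/(r - 4).
An antiderivative is F(r) = -2*log(r) - 3*log(r - 4).
Then F(8) - F(6) = (-12*log(2)) - (-5*log(2) - 2*log(3)) = -7*log(2) + 2*log(3).

-7*log(2) + 2*log(3)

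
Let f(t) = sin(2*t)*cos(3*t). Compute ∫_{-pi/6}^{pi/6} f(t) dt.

0

Use the identity sin(2*t)cos(3*t) = [sin(5*t) + sin(-t)]/2.
An antiderivative is F(t) = cos(t)/2 - cos(5*t)/10.
Then F(pi/6) - F(-pi/6) = (3*sqrt(3)/10) - (3*sqrt(3)/10) = 0.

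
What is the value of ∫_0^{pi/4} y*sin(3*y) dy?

sqrt(2)*(4 + 3*pi)/72

Integrate by parts once (u = y, dv = sin(3*y) dy).
An antiderivative is F(y) = -y*cos(3*y)/3 + sin(3*y)/9.
Then F(pi/4) - F(0) = (sqrt(2)*(4 + 3*pi)/72) - (0) = sqrt(2)*(4 + 3*pi)/72.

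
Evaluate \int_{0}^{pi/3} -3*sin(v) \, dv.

-3/2

An antiderivative is F(v) = 3*cos(v).
Then F(pi/3) - F(0) = (3/2) - (3) = -3/2.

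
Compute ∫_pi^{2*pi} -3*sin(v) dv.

An antiderivative is F(v) = 3*cos(v).
Then F(2*pi) - F(pi) = (3) - (-3) = 6.

6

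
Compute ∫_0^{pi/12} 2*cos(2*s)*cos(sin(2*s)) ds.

sin(1/2)

Let u = sin(2*s), so du = 2*cos(2*s) ds. When s = 0, u = 0; when s = pi/12, u = 1/2.
The integral becomes ∫ cos(u) du from 0 to 1/2, with antiderivative sin(u).
Back in s: F(s) = sin(sin(2*s)).
Then F(pi/12) - F(0) = (sin(1/2)) - (0) = sin(1/2).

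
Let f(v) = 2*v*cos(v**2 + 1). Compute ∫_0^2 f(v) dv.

Let u = v**2 + 1, so du = 2*v dv. When v = 0, u = 1; when v = 2, u = 5.
The integral becomes ∫ cos(u) du from 1 to 5, with antiderivative sin(u).
Back in v: F(v) = sin(v**2 + 1).
Then F(2) - F(0) = (sin(5)) - (sin(1)) = sin(5) - sin(1).

sin(5) - sin(1)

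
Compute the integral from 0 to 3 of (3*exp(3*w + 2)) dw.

-exp(2) + exp(11)

Let u = 3*w + 2, so du = 3 dw. When w = 0, u = 2; when w = 3, u = 11.
The integral becomes ∫ exp(u) du from 2 to 11, with antiderivative exp(u).
Back in w: F(w) = exp(3*w + 2).
Then F(3) - F(0) = (exp(11)) - (exp(2)) = -exp(2) + exp(11).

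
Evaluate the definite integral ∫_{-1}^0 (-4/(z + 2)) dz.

-log(16)

An antiderivative is F(z) = -4*log(z + 2).
Then F(0) - F(-1) = (-log(16)) - (0) = -log(16).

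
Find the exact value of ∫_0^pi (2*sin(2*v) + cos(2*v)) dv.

0

An antiderivative is F(v) = sin(2*v)/2 - cos(2*v).
Then F(pi) - F(0) = (-1) - (-1) = 0.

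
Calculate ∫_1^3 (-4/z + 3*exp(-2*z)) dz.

-4*log(3) - 3*exp(-6)/2 + 3*exp(-2)/2

An antiderivative is F(z) = -4*log(z) - 3*exp(-2*z)/2.
Then F(3) - F(1) = (-4*log(3) - 3*exp(-6)/2) - (-3*exp(-2)/2) = -4*log(3) - 3*exp(-6)/2 + 3*exp(-2)/2.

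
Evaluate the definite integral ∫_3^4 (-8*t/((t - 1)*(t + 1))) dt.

Factor the denominator: t**2 - 1 = (t + 1)(t - 1).
Partial fractions: -8*t/((t - 1)*(t + 1)) = -4/(t + 1) - 4/(t - 1).
An antiderivative is F(t) = -4*log(t - 1) - 4*log(t + 1).
Then F(4) - F(3) = (-4*log(5) - 4*log(3)) - (-12*log(2)) = -4*log(5) - 4*log(3) + 12*log(2).

-4*log(5) - 4*log(3) + 12*log(2)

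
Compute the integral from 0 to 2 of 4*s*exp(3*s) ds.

4/9 + 20*exp(6)/9

Integrate by parts once (u = s, dv = 4*exp(3*s) ds).
An antiderivative is F(s) = (12*s - 4)*exp(3*s)/9.
Then F(2) - F(0) = (20*exp(6)/9) - (-4/9) = 4/9 + 20*exp(6)/9.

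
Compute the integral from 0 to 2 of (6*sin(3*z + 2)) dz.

2*cos(2) - 2*cos(8)

Let u = 3*z + 2, so du = 3 dz. When z = 0, u = 2; when z = 2, u = 8.
The integral becomes 2·∫ sin(u) du from 2 to 8, with antiderivative -2*cos(u).
Back in z: F(z) = -2*cos(3*z + 2).
Then F(2) - F(0) = (-2*cos(8)) - (-2*cos(2)) = 2*cos(2) - 2*cos(8).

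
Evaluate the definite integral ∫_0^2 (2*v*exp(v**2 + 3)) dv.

-exp(3) + exp(7)

Let u = v**2 + 3, so du = 2*v dv. When v = 0, u = 3; when v = 2, u = 7.
The integral becomes ∫ exp(u) du from 3 to 7, with antiderivative exp(u).
Back in v: F(v) = exp(v**2 + 3).
Then F(2) - F(0) = (exp(7)) - (exp(3)) = -exp(3) + exp(7).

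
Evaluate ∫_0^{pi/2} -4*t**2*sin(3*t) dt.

8/27 + 4*pi/9

Integrate by parts twice (u = t^2, dv = -4*sin(3*t) dt).
An antiderivative is F(t) = 4*t**2*cos(3*t)/3 - 8*t*sin(3*t)/9 - 8*cos(3*t)/27.
Then F(pi/2) - F(0) = (4*pi/9) - (-8/27) = 8/27 + 4*pi/9.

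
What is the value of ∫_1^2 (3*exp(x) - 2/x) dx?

An antiderivative is F(x) = 3*exp(x) - 2*log(x).
Then F(2) - F(1) = (-log(4) + 3*exp(2)) - (3*exp(1)) = -3*exp(1) - log(4) + 3*exp(2).

-3*exp(1) - log(4) + 3*exp(2)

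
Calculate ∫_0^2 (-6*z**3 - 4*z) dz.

-32

By the power rule, an antiderivative is F(z) = -3*z**4/2 - 2*z**2.
Then F(2) - F(0) = (-32) - (0) = -32.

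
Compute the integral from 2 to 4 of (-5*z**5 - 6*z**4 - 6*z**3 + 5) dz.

By the power rule, an antiderivative is F(z) = -5*z**6/6 - 6*z**5/5 - 3*z**4/2 + 5*z.
Then F(4) - F(2) = (-75092/15) - (-1586/15) = -24502/5.

-24502/5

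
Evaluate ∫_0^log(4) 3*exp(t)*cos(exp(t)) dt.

-3*sin(1) + 3*sin(4)

Let u = exp(t), so du = exp(t) dt. When t = 0, u = 1; when t = log(4), u = 4.
The integral becomes 3·∫ cos(u) du from 1 to 4, with antiderivative 3*sin(u).
Back in t: F(t) = 3*sin(exp(t)).
Then F(log(4)) - F(0) = (3*sin(4)) - (3*sin(1)) = -3*sin(1) + 3*sin(4).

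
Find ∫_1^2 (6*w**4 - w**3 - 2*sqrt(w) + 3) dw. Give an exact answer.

2267/60 - 8*sqrt(2)/3

By the power rule, an antiderivative is F(w) = 6*w**5/5 - w**4/4 - 4*w**(3/2)/3 + 3*w.
Then F(2) - F(1) = (202/5 - 8*sqrt(2)/3) - (157/60) = 2267/60 - 8*sqrt(2)/3.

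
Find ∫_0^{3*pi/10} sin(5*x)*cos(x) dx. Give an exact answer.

Use the identity sin(5*x)cos(x) = [sin(6*x) + sin(4*x)]/2.
An antiderivative is F(x) = -cos(4*x)/8 - cos(6*x)/12.
Then F(3*pi/10) - F(0) = (1/96 + sqrt(5)/96) - (-5/24) = sqrt(5)/96 + 7/32.

sqrt(5)/96 + 7/32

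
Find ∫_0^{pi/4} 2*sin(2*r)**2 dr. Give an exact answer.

pi/4

Use the identity sin^2(2*r) = (1 - cos(4*r))/2.
An antiderivative is F(r) = r - sin(4*r)/4.
Then F(pi/4) - F(0) = (pi/4) - (0) = pi/4.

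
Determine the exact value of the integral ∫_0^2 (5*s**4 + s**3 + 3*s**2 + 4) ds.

52

By the power rule, an antiderivative is F(s) = s**5 + s**4/4 + s**3 + 4*s.
Then F(2) - F(0) = (52) - (0) = 52.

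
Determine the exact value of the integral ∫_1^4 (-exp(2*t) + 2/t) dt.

An antiderivative is F(t) = -exp(2*t)/2 + 2*log(t).
Then F(4) - F(1) = (-exp(8)/2 + log(16)) - (-exp(2)/2) = -exp(8)/2 + log(16) + exp(2)/2.

-exp(8)/2 + log(16) + exp(2)/2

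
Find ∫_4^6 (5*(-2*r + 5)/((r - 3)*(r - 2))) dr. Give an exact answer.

Factor the denominator: r**2 - 5*r + 6 = (r - 2)(r - 3).
Partial fractions: 5*(-2*r + 5)/((r - 3)*(r - 2)) = -5/(r - 2) - 5/(r - 3).
An antiderivative is F(r) = -5*log(r - 3) - 5*log(r - 2).
Then F(6) - F(4) = (-10*log(2) - 5*log(3)) - (-log(32)) = -5*log(3) - 5*log(2).

-5*log(3) - 5*log(2)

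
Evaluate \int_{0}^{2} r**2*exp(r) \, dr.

Integrate by parts twice (u = r^2, dv = exp(r) dr).
An antiderivative is F(r) = (r**2 - 2*r + 2)*exp(r).
Then F(2) - F(0) = (2*exp(2)) - (2) = -2 + 2*exp(2).

-2 + 2*exp(2)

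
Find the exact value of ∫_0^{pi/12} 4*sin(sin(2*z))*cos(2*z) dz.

Let u = sin(2*z), so du = 2*cos(2*z) dz. When z = 0, u = 0; when z = pi/12, u = 1/2.
The integral becomes 2·∫ sin(u) du from 0 to 1/2, with antiderivative -2*cos(u).
Back in z: F(z) = -2*cos(sin(2*z)).
Then F(pi/12) - F(0) = (-2*cos(1/2)) - (-2) = 2 - 2*cos(1/2).

2 - 2*cos(1/2)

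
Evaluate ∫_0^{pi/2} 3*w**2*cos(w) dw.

-6 + 3*pi**2/4

Integrate by parts twice (u = w^2, dv = 3*cos(w) dw).
An antiderivative is F(w) = 3*w**2*sin(w) + 6*w*cos(w) - 6*sin(w).
Then F(pi/2) - F(0) = (-6 + 3*pi**2/4) - (0) = -6 + 3*pi**2/4.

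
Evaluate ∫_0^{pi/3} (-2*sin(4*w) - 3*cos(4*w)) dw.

-3/4 + 3*sqrt(3)/8

An antiderivative is F(w) = -3*sin(4*w)/4 + cos(4*w)/2.
Then F(pi/3) - F(0) = (-1/4 + 3*sqrt(3)/8) - (1/2) = -3/4 + 3*sqrt(3)/8.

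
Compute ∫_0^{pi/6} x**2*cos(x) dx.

Integrate by parts twice (u = x^2, dv = cos(x) dx).
An antiderivative is F(x) = x**2*sin(x) + 2*x*cos(x) - 2*sin(x).
Then F(pi/6) - F(0) = (-1 + pi**2/72 + sqrt(3)*pi/6) - (0) = -1 + pi**2/72 + sqrt(3)*pi/6.

-1 + pi**2/72 + sqrt(3)*pi/6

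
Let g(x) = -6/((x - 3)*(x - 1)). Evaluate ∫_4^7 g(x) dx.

Factor the denominator: x**2 - 4*x + 3 = (x - 1)(x - 3).
Partial fractions: -6/((x - 3)*(x - 1)) = 3/(x - 1) - 3/(x - 3).
An antiderivative is F(x) = -3*log(x - 3) + 3*log(x - 1).
Then F(7) - F(4) = (log(27/8)) - (log(27)) = -log(8).

-log(8)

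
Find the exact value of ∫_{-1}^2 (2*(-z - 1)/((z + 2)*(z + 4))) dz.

-log(2)

Factor the denominator: z**2 + 6*z + 8 = (z + 4)(z + 2).
Partial fractions: 2*(-z - 1)/((z + 2)*(z + 4)) = -3/(z + 4) + 1/(z + 2).
An antiderivative is F(z) = log(z + 2) - 3*log(z + 4).
Then F(2) - F(-1) = (-log(54)) - (-log(27)) = -log(2).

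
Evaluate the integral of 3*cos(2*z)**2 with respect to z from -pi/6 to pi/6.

Use the identity cos^2(2*z) = (1 + cos(4*z))/2.
An antiderivative is F(z) = 3*z/2 + 3*sin(4*z)/8.
Then F(pi/6) - F(-pi/6) = (3*sqrt(3)/16 + pi/4) - (-pi/4 - 3*sqrt(3)/16) = 3*sqrt(3)/8 + pi/2.

3*sqrt(3)/8 + pi/2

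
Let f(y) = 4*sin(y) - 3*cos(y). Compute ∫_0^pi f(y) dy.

An antiderivative is F(y) = -3*sin(y) - 4*cos(y).
Then F(pi) - F(0) = (4) - (-4) = 8.

8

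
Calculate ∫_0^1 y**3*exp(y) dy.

6 - 2*E

Integrate by parts 3 times (u = y^3, dv = exp(y) dy).
An antiderivative is F(y) = (y**3 - 3*y**2 + 6*y - 6)*exp(y).
Then F(1) - F(0) = (-2*E) - (-6) = 6 - 2*E.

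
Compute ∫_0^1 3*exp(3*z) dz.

-1 + exp(3)

An antiderivative is F(z) = exp(3*z).
Then F(1) - F(0) = (exp(3)) - (1) = -1 + exp(3).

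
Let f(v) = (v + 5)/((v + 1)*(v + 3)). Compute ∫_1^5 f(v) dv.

log(9/2)

Factor the denominator: v**2 + 4*v + 3 = (v + 3)(v + 1).
Partial fractions: (v + 5)/((v + 1)*(v + 3)) = -1/(v + 3) + 2/(v + 1).
An antiderivative is F(v) = 2*log(v + 1) - log(v + 3).
Then F(5) - F(1) = (log(9/2)) - (0) = log(9/2).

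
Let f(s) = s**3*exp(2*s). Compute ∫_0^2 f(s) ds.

3/8 + 17*exp(4)/8

Integrate by parts 3 times (u = s^3, dv = exp(2*s) ds).
An antiderivative is F(s) = (4*s**3 - 6*s**2 + 6*s - 3)*exp(2*s)/8.
Then F(2) - F(0) = (17*exp(4)/8) - (-3/8) = 3/8 + 17*exp(4)/8.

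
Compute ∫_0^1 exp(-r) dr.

1 - exp(-1)

An antiderivative is F(r) = -exp(-r).
Then F(1) - F(0) = (-exp(-1)) - (-1) = 1 - exp(-1).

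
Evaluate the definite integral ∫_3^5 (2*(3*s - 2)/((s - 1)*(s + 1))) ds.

-4*log(2) + 5*log(3)

Factor the denominator: s**2 - 1 = (s + 1)(s - 1).
Partial fractions: 2*(3*s - 2)/((s - 1)*(s + 1)) = 5/(s + 1) + 1/(s - 1).
An antiderivative is F(s) = log(s - 1) + 5*log(s + 1).
Then F(5) - F(3) = (7*log(2) + 5*log(3)) - (11*log(2)) = -4*log(2) + 5*log(3).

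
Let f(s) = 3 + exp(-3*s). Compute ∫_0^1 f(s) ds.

An antiderivative is F(s) = 3*s - exp(-3*s)/3.
Then F(1) - F(0) = (3 - exp(-3)/3) - (-1/3) = 10/3 - exp(-3)/3.

10/3 - exp(-3)/3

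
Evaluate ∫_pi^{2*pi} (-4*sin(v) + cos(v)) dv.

An antiderivative is F(v) = sin(v) + 4*cos(v).
Then F(2*pi) - F(pi) = (4) - (-4) = 8.

8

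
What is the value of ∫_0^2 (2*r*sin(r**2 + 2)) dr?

-cos(6) + cos(2)

Let u = r**2 + 2, so du = 2*r dr. When r = 0, u = 2; when r = 2, u = 6.
The integral becomes ∫ sin(u) du from 2 to 6, with antiderivative -cos(u).
Back in r: F(r) = -cos(r**2 + 2).
Then F(2) - F(0) = (-cos(6)) - (-cos(2)) = -cos(6) + cos(2).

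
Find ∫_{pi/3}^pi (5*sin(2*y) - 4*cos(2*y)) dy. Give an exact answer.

-15/4 + sqrt(3)

An antiderivative is F(y) = -2*sin(2*y) - 5*cos(2*y)/2.
Then F(pi) - F(pi/3) = (-5/2) - (5/4 - sqrt(3)) = -15/4 + sqrt(3).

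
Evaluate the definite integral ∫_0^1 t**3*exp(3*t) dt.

2/27 + 4*exp(3)/27

Integrate by parts 3 times (u = t^3, dv = exp(3*t) dt).
An antiderivative is F(t) = (9*t**3 - 9*t**2 + 6*t - 2)*exp(3*t)/27.
Then F(1) - F(0) = (4*exp(3)/27) - (-2/27) = 2/27 + 4*exp(3)/27.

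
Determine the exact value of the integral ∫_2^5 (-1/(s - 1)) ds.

An antiderivative is F(s) = -log(s - 1).
Then F(5) - F(2) = (-log(4)) - (0) = -log(4).

-log(4)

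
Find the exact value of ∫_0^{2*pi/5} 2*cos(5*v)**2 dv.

2*pi/5

Use the identity cos^2(5*v) = (1 + cos(10*v))/2.
An antiderivative is F(v) = v + sin(10*v)/10.
Then F(2*pi/5) - F(0) = (2*pi/5) - (0) = 2*pi/5.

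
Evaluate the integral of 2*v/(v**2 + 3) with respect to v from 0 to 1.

log(4/3)

Let u = v**2 + 3, so du = 2*v dv. When v = 0, u = 3; when v = 1, u = 4.
The integral becomes ∫ 1/u du from 3 to 4, with antiderivative log(u).
Back in v: F(v) = log(v**2 + 3).
Then F(1) - F(0) = (log(4)) - (log(3)) = log(4/3).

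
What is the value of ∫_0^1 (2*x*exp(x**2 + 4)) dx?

Let u = x**2 + 4, so du = 2*x dx. When x = 0, u = 4; when x = 1, u = 5.
The integral becomes ∫ exp(u) du from 4 to 5, with antiderivative exp(u).
Back in x: F(x) = exp(x**2 + 4).
Then F(1) - F(0) = (exp(5)) - (exp(4)) = -exp(4) + exp(5).

-exp(4) + exp(5)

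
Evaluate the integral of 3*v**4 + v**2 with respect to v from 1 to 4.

By the power rule, an antiderivative is F(v) = 3*v**5/5 + v**3/3.
Then F(4) - F(1) = (9536/15) - (14/15) = 3174/5.

3174/5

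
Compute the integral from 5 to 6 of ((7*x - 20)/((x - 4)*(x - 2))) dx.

Factor the denominator: x**2 - 6*x + 8 = (x - 2)(x - 4).
Partial fractions: (7*x - 20)/((x - 4)*(x - 2)) = 3/(x - 2) + 4/(x - 4).
An antiderivative is F(x) = 4*log(x - 4) + 3*log(x - 2).
Then F(6) - F(5) = (10*log(2)) - (log(27)) = -3*log(3) + 10*log(2).

-3*log(3) + 10*log(2)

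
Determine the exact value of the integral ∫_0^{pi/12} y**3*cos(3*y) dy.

-sqrt(2)/27 - sqrt(2)*pi/108 + sqrt(2)*pi**3/10368 + sqrt(2)*pi**2/864 + 2/27

Integrate by parts 3 times (u = y^3, dv = cos(3*y) dy).
An antiderivative is F(y) = y**3*sin(3*y)/3 + y**2*cos(3*y)/3 - 2*y*sin(3*y)/9 - 2*cos(3*y)/27.
Then F(pi/12) - F(0) = (sqrt(2)*(-384 - 96*pi + pi**3 + 12*pi**2)/10368) - (-2/27) = -sqrt(2)/27 - sqrt(2)*pi/108 + sqrt(2)*pi**3/10368 + sqrt(2)*pi**2/864 + 2/27.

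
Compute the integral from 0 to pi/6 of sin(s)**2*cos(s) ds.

1/24

Let u = sin(s), so du = cos(s) ds. When s = 0, u = 0; when s = pi/6, u = 1/2.
The integral becomes ∫ u**2 du from 0 to 1/2, with antiderivative u**3/3.
Back in s: F(s) = sin(s)**3/3.
Then F(pi/6) - F(0) = (1/24) - (0) = 1/24.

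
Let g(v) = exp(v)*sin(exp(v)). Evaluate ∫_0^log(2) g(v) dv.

-cos(2) + cos(1)

Let u = exp(v), so du = exp(v) dv. When v = 0, u = 1; when v = log(2), u = 2.
The integral becomes ∫ sin(u) du from 1 to 2, with antiderivative -cos(u).
Back in v: F(v) = -cos(exp(v)).
Then F(log(2)) - F(0) = (-cos(2)) - (-cos(1)) = -cos(2) + cos(1).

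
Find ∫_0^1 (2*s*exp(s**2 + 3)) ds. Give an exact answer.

-exp(3) + exp(4)

Let u = s**2 + 3, so du = 2*s ds. When s = 0, u = 3; when s = 1, u = 4.
The integral becomes ∫ exp(u) du from 3 to 4, with antiderivative exp(u).
Back in s: F(s) = exp(s**2 + 3).
Then F(1) - F(0) = (exp(4)) - (exp(3)) = -exp(3) + exp(4).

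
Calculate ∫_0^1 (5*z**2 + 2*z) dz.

8/3

By the power rule, an antiderivative is F(z) = 5*z**3/3 + z**2.
Then F(1) - F(0) = (8/3) - (0) = 8/3.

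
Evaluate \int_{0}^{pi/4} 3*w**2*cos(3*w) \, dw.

sqrt(2)*(-24*pi - 32 + 9*pi**2)/288

Integrate by parts twice (u = w^2, dv = 3*cos(3*w) dw).
An antiderivative is F(w) = w**2*sin(3*w) + 2*w*cos(3*w)/3 - 2*sin(3*w)/9.
Then F(pi/4) - F(0) = (sqrt(2)*(-24*pi - 32 + 9*pi**2)/288) - (0) = sqrt(2)*(-24*pi - 32 + 9*pi**2)/288.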